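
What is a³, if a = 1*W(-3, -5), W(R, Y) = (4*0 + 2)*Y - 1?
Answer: -1331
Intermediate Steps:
W(R, Y) = -1 + 2*Y (W(R, Y) = (0 + 2)*Y - 1 = 2*Y - 1 = -1 + 2*Y)
a = -11 (a = 1*(-1 + 2*(-5)) = 1*(-1 - 10) = 1*(-11) = -11)
a³ = (-11)³ = -1331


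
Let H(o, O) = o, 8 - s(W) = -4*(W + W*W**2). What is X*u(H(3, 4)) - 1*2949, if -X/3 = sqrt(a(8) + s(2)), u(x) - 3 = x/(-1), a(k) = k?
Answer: -2949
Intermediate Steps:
s(W) = 8 + 4*W + 4*W**3 (s(W) = 8 - (-4)*(W + W*W**2) = 8 - (-4)*(W + W**3) = 8 - (-4*W - 4*W**3) = 8 + (4*W + 4*W**3) = 8 + 4*W + 4*W**3)
u(x) = 3 - x (u(x) = 3 + x/(-1) = 3 + x*(-1) = 3 - x)
X = -6*sqrt(14) (X = -3*sqrt(8 + (8 + 4*2 + 4*2**3)) = -3*sqrt(8 + (8 + 8 + 4*8)) = -3*sqrt(8 + (8 + 8 + 32)) = -3*sqrt(8 + 48) = -6*sqrt(14) ≈ -22.450)
X*u(H(3, 4)) - 1*2949 = (-6*sqrt(14))*(3 - 1*3) - 1*2949 = (-6*sqrt(14))*(3 - 3) - 2949 = -6*sqrt(14)*0 - 2949 = 0 - 2949 = -2949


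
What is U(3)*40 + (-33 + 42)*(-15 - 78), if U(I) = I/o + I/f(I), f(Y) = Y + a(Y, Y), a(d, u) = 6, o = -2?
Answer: -2651/3 ≈ -883.67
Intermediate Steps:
f(Y) = 6 + Y (f(Y) = Y + 6 = 6 + Y)
U(I) = -I/2 + I/(6 + I) (U(I) = I/(-2) + I/(6 + I) = I*(-1/2) + I/(6 + I) = -I/2 + I/(6 + I))
U(3)*40 + (-33 + 42)*(-15 - 78) = ((1/2)*3*(-4 - 1*3)/(6 + 3))*40 + (-33 + 42)*(-15 - 78) = ((1/2)*3*(-4 - 3)/9)*40 + 9*(-93) = ((1/2)*3*(1/9)*(-7))*40 - 837 = -7/6*40 - 837 = -140/3 - 837 = -2651/3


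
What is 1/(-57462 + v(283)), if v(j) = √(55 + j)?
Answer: -28731/1650940553 - 13*√2/3301881106 ≈ -1.7408e-5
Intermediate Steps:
1/(-57462 + v(283)) = 1/(-57462 + √(55 + 283)) = 1/(-57462 + √338) = 1/(-57462 + 13*√2)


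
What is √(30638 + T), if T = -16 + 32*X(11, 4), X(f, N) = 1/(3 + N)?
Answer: √1500702/7 ≈ 175.00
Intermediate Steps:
T = -80/7 (T = -16 + 32/(3 + 4) = -16 + 32/7 = -80/7 ≈ -11.429)
√(30638 + T) = √(30638 - 80/7) = √(214386/7) = √1500702/7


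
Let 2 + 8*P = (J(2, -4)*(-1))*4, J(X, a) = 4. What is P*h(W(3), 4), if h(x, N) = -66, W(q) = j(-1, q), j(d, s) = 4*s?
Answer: 297/2 ≈ 148.50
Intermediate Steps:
W(q) = 4*q
P = -9/4 (P = -¼ + ((4*(-1))*4)/8 = -¼ + (-4*4)/8 = -¼ + (⅛)*(-16) = -¼ - 2 = -9/4 ≈ -2.2500)
P*h(W(3), 4) = -9/4*(-66) = 297/2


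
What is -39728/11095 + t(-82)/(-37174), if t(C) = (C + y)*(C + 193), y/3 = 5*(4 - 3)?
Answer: -1394335157/412445530 ≈ -3.3807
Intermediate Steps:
y = 15 (y = 3*(5*(4 - 3)) = 3*(5*1) = 3*5 = 15)
t(C) = (15 + C)*(193 + C) (t(C) = (C + 15)*(C + 193) = (15 + C)*(193 + C))
-39728/11095 + t(-82)/(-37174) = -39728/11095 + (2895 + (-82)² + 208*(-82))/(-37174) = -39728*1/11095 + (2895 + 6724 - 17056)*(-1/37174) = -39728/11095 - 7437*(-1/37174) = -39728/11095 + 7437/37174 = -1394335157/412445530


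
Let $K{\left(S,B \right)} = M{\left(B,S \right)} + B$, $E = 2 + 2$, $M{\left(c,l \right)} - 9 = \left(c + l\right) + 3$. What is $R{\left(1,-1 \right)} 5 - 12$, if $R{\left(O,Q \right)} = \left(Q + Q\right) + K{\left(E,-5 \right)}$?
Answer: $8$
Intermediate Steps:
$M{\left(c,l \right)} = 12 + c + l$ ($M{\left(c,l \right)} = 9 + \left(\left(c + l\right) + 3\right) = 9 + \left(3 + c + l\right) = 12 + c + l$)
$E = 4$
$K{\left(S,B \right)} = 12 + S + 2 B$ ($K{\left(S,B \right)} = \left(12 + B + S\right) + B = 12 + S + 2 B$)
$R{\left(O,Q \right)} = 6 + 2 Q$ ($R{\left(O,Q \right)} = \left(Q + Q\right) + \left(12 + 4 + 2 \left(-5\right)\right) = 2 Q + \left(12 + 4 - 10\right) = 2 Q + 6 = 6 + 2 Q$)
$R{\left(1,-1 \right)} 5 - 12 = \left(6 + 2 \left(-1\right)\right) 5 - 12 = \left(6 - 2\right) 5 - 12 = 4 \cdot 5 - 12 = 20 - 12 = 8$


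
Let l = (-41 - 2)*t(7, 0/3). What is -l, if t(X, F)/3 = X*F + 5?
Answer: 645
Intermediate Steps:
t(X, F) = 15 + 3*F*X (t(X, F) = 3*(X*F + 5) = 3*(F*X + 5) = 3*(5 + F*X) = 15 + 3*F*X)
l = -645 (l = (-41 - 2)*(15 + 3*(0/3)*7) = -43*(15 + 3*(0*(⅓))*7) = -43*(15 + 3*0*7) = -43*(15 + 0) = -43*15 = -645)
-l = -1*(-645) = 645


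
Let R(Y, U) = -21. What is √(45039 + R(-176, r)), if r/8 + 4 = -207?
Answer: 3*√5002 ≈ 212.17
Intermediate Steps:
r = -1688 (r = -32 + 8*(-207) = -32 - 1656 = -1688)
√(45039 + R(-176, r)) = √(45039 - 21) = √45018 = 3*√5002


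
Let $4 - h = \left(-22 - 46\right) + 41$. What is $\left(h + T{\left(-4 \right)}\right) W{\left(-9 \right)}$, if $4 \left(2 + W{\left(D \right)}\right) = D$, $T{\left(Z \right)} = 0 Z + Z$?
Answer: $- \frac{459}{4} \approx -114.75$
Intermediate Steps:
$h = 31$ ($h = 4 - \left(\left(-22 - 46\right) + 41\right) = 4 - \left(-68 + 41\right) = 4 - -27 = 4 + 27 = 31$)
$T{\left(Z \right)} = Z$ ($T{\left(Z \right)} = 0 + Z = Z$)
$W{\left(D \right)} = -2 + \frac{D}{4}$
$\left(h + T{\left(-4 \right)}\right) W{\left(-9 \right)} = \left(31 - 4\right) \left(-2 + \frac{1}{4} \left(-9\right)\right) = 27 \left(-2 - \frac{9}{4}\right) = 27 \left(- \frac{17}{4}\right) = - \frac{459}{4}$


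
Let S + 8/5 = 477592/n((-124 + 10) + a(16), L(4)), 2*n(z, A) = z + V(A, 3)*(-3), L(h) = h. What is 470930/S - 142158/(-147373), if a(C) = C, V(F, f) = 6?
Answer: -4946788204777/87997302538 ≈ -56.215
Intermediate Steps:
n(z, A) = -9 + z/2 (n(z, A) = (z + 6*(-3))/2 = (z - 18)/2 = (-18 + z)/2 = -9 + z/2)
S = -1194212/145 (S = -8/5 + 477592/(-9 + ((-124 + 10) + 16)/2) = -8/5 + 477592/(-9 + (-114 + 16)/2) = -8/5 + 477592/(-9 + (½)*(-98)) = -8/5 + 477592/(-9 - 49) = -8/5 + 477592/(-58) = -8/5 + 477592*(-1/58) = -8/5 - 238796/29 = -1194212/145 ≈ -8235.9)
470930/S - 142158/(-147373) = 470930/(-1194212/145) - 142158/(-147373) = 470930*(-145/1194212) - 142158*(-1/147373) = -34142425/597106 + 142158/147373 = -4946788204777/87997302538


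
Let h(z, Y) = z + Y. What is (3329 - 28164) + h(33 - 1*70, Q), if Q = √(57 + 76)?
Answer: -24872 + √133 ≈ -24860.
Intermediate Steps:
Q = √133 ≈ 11.533
h(z, Y) = Y + z
(3329 - 28164) + h(33 - 1*70, Q) = (3329 - 28164) + (√133 + (33 - 1*70)) = -24835 + (√133 + (33 - 70)) = -24835 + (√133 - 37) = -24835 + (-37 + √133) = -24872 + √133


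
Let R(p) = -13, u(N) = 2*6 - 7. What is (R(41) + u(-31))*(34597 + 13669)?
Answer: -386128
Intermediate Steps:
u(N) = 5 (u(N) = 12 - 7 = 5)
(R(41) + u(-31))*(34597 + 13669) = (-13 + 5)*(34597 + 13669) = -8*48266 = -386128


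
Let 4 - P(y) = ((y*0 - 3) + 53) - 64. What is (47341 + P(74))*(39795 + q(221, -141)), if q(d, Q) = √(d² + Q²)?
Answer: 1884651405 + 47359*√68722 ≈ 1.8971e+9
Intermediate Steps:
P(y) = 18 (P(y) = 4 - (((y*0 - 3) + 53) - 64) = 4 - (((0 - 3) + 53) - 64) = 4 - ((-3 + 53) - 64) = 4 - (50 - 64) = 4 - 1*(-14) = 4 + 14 = 18)
q(d, Q) = √(Q² + d²)
(47341 + P(74))*(39795 + q(221, -141)) = (47341 + 18)*(39795 + √((-141)² + 221²)) = 47359*(39795 + √(19881 + 48841)) = 47359*(39795 + √68722) = 1884651405 + 47359*√68722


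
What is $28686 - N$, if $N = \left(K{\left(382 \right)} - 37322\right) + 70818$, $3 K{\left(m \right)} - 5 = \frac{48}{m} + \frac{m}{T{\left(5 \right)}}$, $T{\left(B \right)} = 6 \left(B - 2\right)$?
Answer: $- \frac{24850462}{5157} \approx -4818.8$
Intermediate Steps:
$T{\left(B \right)} = -12 + 6 B$ ($T{\left(B \right)} = 6 \left(-2 + B\right) = -12 + 6 B$)
$K{\left(m \right)} = \frac{5}{3} + \frac{16}{m} + \frac{m}{54}$ ($K{\left(m \right)} = \frac{5}{3} + \frac{\frac{48}{m} + \frac{m}{-12 + 6 \cdot 5}}{3} = \frac{5}{3} + \frac{\frac{48}{m} + \frac{m}{-12 + 30}}{3} = \frac{5}{3} + \frac{\frac{48}{m} + \frac{m}{18}}{3} = \frac{5}{3} + \left(\frac{16}{m} + \frac{m}{54}\right) = \frac{5}{3} + \frac{16}{m} + \frac{m}{54}$)
$N = \frac{172784164}{5157}$ ($N = \left(\frac{864 + 382 \left(90 + 382\right)}{54 \cdot 382} - 37322\right) + 70818 = \left(\frac{1}{54} \cdot \frac{1}{382} \left(864 + 382 \cdot 472\right) - 37322\right) + 70818 = \left(\frac{1}{54} \cdot \frac{1}{382} \left(864 + 180304\right) - 37322\right) + 70818 = \left(\frac{1}{54} \cdot \frac{1}{382} \cdot 181168 - 37322\right) + 70818 = \left(\frac{45292}{5157} - 37322\right) + 70818 = - \frac{192424262}{5157} + 70818 = \frac{172784164}{5157} \approx 33505.0$)
$28686 - N = 28686 - \frac{172784164}{5157} = - \frac{24850462}{5157}$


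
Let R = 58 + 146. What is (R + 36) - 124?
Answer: 116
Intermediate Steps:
R = 204
(R + 36) - 124 = (204 + 36) - 124 = 240 - 124 = 116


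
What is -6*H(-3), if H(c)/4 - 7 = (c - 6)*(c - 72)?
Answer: -16368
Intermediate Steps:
H(c) = 28 + 4*(-72 + c)*(-6 + c) (H(c) = 28 + 4*((c - 6)*(c - 72)) = 28 + 4*((-6 + c)*(-72 + c)) = 28 + 4*((-72 + c)*(-6 + c)) = 28 + 4*(-72 + c)*(-6 + c))
-6*H(-3) = -6*(1756 - 312*(-3) + 4*(-3)²) = -6*(1756 + 936 + 4*9) = -6*(1756 + 936 + 36) = -6*2728 = -16368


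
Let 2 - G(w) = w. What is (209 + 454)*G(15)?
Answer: -8619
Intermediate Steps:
G(w) = 2 - w
(209 + 454)*G(15) = (209 + 454)*(2 - 1*15) = 663*(2 - 15) = 663*(-13) = -8619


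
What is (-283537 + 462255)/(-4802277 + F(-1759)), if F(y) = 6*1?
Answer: -178718/4802271 ≈ -0.037215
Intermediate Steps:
F(y) = 6
(-283537 + 462255)/(-4802277 + F(-1759)) = (-283537 + 462255)/(-4802277 + 6) = 178718/(-4802271) = 178718*(-1/4802271) = -178718/4802271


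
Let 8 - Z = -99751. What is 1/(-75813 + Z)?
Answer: 1/23946 ≈ 4.1761e-5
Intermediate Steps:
Z = 99759 (Z = 8 - 1*(-99751) = 8 + 99751 = 99759)
1/(-75813 + Z) = 1/(-75813 + 99759) = 1/23946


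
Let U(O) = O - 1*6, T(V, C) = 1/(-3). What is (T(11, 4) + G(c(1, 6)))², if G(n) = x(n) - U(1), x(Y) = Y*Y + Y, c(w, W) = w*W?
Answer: 19600/9 ≈ 2177.8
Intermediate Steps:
c(w, W) = W*w
T(V, C) = -⅓
x(Y) = Y + Y² (x(Y) = Y² + Y = Y + Y²)
U(O) = -6 + O (U(O) = O - 6 = -6 + O)
G(n) = 5 + n*(1 + n) (G(n) = n*(1 + n) - (-6 + 1) = n*(1 + n) - 1*(-5) = n*(1 + n) + 5 = 5 + n*(1 + n))
(T(11, 4) + G(c(1, 6)))² = (-⅓ + (5 + (6*1)*(1 + 6*1)))² = (-⅓ + (5 + 6*(1 + 6)))² = (-⅓ + (5 + 6*7))² = (-⅓ + (5 + 42))² = (-⅓ + 47)² = (140/3)² = 19600/9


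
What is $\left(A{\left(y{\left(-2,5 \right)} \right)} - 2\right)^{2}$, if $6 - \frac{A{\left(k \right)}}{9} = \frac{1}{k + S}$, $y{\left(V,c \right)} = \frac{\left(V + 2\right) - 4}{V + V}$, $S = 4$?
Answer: $\frac{63001}{25} \approx 2520.0$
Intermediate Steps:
$y{\left(V,c \right)} = \frac{-2 + V}{2 V}$ ($y{\left(V,c \right)} = \frac{\left(2 + V\right) - 4}{2 V} = \left(-2 + V\right) \frac{1}{2 V} = \frac{-2 + V}{2 V}$)
$A{\left(k \right)} = 54 - \frac{9}{4 + k}$ ($A{\left(k \right)} = 54 - \frac{9}{k + 4} = 54 - \frac{9}{4 + k}$)
$\left(A{\left(y{\left(-2,5 \right)} \right)} - 2\right)^{2} = \left(\frac{9 \left(23 + 6 \frac{-2 - 2}{2 \left(-2\right)}\right)}{4 + \frac{-2 - 2}{2 \left(-2\right)}} - 2\right)^{2} = \left(\frac{9 \left(23 + 6 \cdot \frac{1}{2} \left(- \frac{1}{2}\right) \left(-4\right)\right)}{4 + \frac{1}{2} \left(- \frac{1}{2}\right) \left(-4\right)} - 2\right)^{2} = \left(\frac{9 \left(23 + 6 \cdot 1\right)}{4 + 1} - 2\right)^{2} = \left(\frac{9 \left(23 + 6\right)}{5} - 2\right)^{2} = \left(9 \cdot \frac{1}{5} \cdot 29 - 2\right)^{2} = \left(\frac{261}{5} - 2\right)^{2} = \left(\frac{251}{5}\right)^{2} = \frac{63001}{25}$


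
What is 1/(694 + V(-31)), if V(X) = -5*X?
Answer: 1/849 ≈ 0.0011779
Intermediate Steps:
1/(694 + V(-31)) = 1/(694 - 5*(-31)) = 1/(694 + 155) = 1/849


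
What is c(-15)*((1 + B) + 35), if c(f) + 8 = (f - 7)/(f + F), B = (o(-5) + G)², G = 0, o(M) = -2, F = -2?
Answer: -4560/17 ≈ -268.24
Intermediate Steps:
B = 4 (B = (-2 + 0)² = (-2)² = 4)
c(f) = -8 + (-7 + f)/(-2 + f) (c(f) = -8 + (f - 7)/(f - 2) = -8 + (-7 + f)/(-2 + f))
c(-15)*((1 + B) + 35) = ((9 - 7*(-15))/(-2 - 15))*((1 + 4) + 35) = ((9 + 105)/(-17))*(5 + 35) = -1/17*114*40 = -114/17*40 = -4560/17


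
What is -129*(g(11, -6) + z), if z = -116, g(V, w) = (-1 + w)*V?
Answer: 24897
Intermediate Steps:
g(V, w) = V*(-1 + w)
-129*(g(11, -6) + z) = -129*(11*(-1 - 6) - 116) = -129*(11*(-7) - 116) = -129*(-77 - 116) = -129*(-193) = 24897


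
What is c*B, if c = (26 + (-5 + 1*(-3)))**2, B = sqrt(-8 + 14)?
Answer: 324*sqrt(6) ≈ 793.63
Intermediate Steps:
B = sqrt(6) ≈ 2.4495
c = 324 (c = (26 + (-5 - 3))**2 = (26 - 8)**2 = 18**2 = 324)
c*B = 324*sqrt(6)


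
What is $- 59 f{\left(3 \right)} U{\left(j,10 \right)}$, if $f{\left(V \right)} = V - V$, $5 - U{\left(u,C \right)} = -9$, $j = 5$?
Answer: $0$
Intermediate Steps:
$U{\left(u,C \right)} = 14$ ($U{\left(u,C \right)} = 5 - -9 = 5 + 9 = 14$)
$f{\left(V \right)} = 0$
$- 59 f{\left(3 \right)} U{\left(j,10 \right)} = \left(-59\right) 0 \cdot 14 = 0 \cdot 14 = 0$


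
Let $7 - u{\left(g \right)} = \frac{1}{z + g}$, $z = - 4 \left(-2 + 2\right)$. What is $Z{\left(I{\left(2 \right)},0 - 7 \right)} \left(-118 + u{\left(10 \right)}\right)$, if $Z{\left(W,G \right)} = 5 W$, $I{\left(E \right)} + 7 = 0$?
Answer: $\frac{7777}{2} \approx 3888.5$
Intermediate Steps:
$I{\left(E \right)} = -7$ ($I{\left(E \right)} = -7 + 0 = -7$)
$z = 0$ ($z = \left(-4\right) 0 = 0$)
$u{\left(g \right)} = 7 - \frac{1}{g}$ ($u{\left(g \right)} = 7 - \frac{1}{0 + g} = 7 - \frac{1}{g}$)
$Z{\left(I{\left(2 \right)},0 - 7 \right)} \left(-118 + u{\left(10 \right)}\right) = 5 \left(-7\right) \left(-118 + \left(7 - \frac{1}{10}\right)\right) = - 35 \left(-118 + \left(7 - \frac{1}{10}\right)\right) = - 35 \left(-118 + \frac{69}{10}\right) = \left(-35\right) \left(- \frac{1111}{10}\right) = \frac{7777}{2}$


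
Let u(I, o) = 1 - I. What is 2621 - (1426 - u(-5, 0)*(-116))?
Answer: 499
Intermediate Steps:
2621 - (1426 - u(-5, 0)*(-116)) = 2621 - (1426 - (1 - 1*(-5))*(-116)) = 2621 - (1426 - (1 + 5)*(-116)) = 2621 - (1426 - 6*(-116)) = 2621 - (1426 - 1*(-696)) = 2621 - (1426 + 696) = 2621 - 1*2122 = 2621 - 2122 = 499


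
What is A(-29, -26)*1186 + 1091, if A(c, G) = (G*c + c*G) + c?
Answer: 1755185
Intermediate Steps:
A(c, G) = c + 2*G*c (A(c, G) = (G*c + G*c) + c = 2*G*c + c = c + 2*G*c)
A(-29, -26)*1186 + 1091 = -29*(1 + 2*(-26))*1186 + 1091 = -29*(1 - 52)*1186 + 1091 = -29*(-51)*1186 + 1091 = 1479*1186 + 1091 = 1754094 + 1091 = 1755185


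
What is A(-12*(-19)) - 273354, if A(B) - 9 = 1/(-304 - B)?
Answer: -145419541/532 ≈ -2.7335e+5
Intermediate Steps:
A(B) = 9 + 1/(-304 - B)
A(-12*(-19)) - 273354 = (2735 + 9*(-12*(-19)))/(304 - 12*(-19)) - 273354 = (2735 + 9*228)/(304 + 228) - 273354 = (2735 + 2052)/532 - 273354 = (1/532)*4787 - 273354 = 4787/532 - 273354 = -145419541/532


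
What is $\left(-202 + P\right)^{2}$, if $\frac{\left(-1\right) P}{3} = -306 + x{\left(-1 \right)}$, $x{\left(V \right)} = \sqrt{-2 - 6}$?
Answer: $512584 - 8592 i \sqrt{2} \approx 5.1258 \cdot 10^{5} - 12151.0 i$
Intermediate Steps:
$x{\left(V \right)} = 2 i \sqrt{2}$ ($x{\left(V \right)} = \sqrt{-8} = 2 i \sqrt{2}$)
$P = 918 - 6 i \sqrt{2}$ ($P = - 3 \left(-306 + 2 i \sqrt{2}\right) = 918 - 6 i \sqrt{2} \approx 918.0 - 8.4853 i$)
$\left(-202 + P\right)^{2} = \left(-202 + \left(918 - 6 i \sqrt{2}\right)\right)^{2} = \left(716 - 6 i \sqrt{2}\right)^{2}$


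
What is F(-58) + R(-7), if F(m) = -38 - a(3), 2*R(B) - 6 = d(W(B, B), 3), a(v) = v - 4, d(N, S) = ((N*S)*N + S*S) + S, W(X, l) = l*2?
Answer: 266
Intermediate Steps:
W(X, l) = 2*l
d(N, S) = S + S² + S*N² (d(N, S) = (S*N² + S²) + S = (S² + S*N²) + S = S + S² + S*N²)
a(v) = -4 + v
R(B) = 9 + 6*B² (R(B) = 3 + (3*(1 + 3 + (2*B)²))/2 = 3 + (3*(1 + 3 + 4*B²))/2 = 3 + (3*(4 + 4*B²))/2 = 3 + (12 + 12*B²)/2 = 3 + (6 + 6*B²) = 9 + 6*B²)
F(m) = -37 (F(m) = -38 - (-4 + 3) = -38 - 1*(-1) = -38 + 1 = -37)
F(-58) + R(-7) = -37 + (9 + 6*(-7)²) = -37 + (9 + 6*49) = -37 + (9 + 294) = -37 + 303 = 266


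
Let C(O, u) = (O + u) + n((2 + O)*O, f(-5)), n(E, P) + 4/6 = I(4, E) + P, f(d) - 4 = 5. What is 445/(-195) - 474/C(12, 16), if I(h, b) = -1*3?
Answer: -32179/1950 ≈ -16.502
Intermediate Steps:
I(h, b) = -3
f(d) = 9 (f(d) = 4 + 5 = 9)
n(E, P) = -11/3 + P (n(E, P) = -⅔ + (-3 + P) = -11/3 + P)
C(O, u) = 16/3 + O + u (C(O, u) = (O + u) + (-11/3 + 9) = (O + u) + 16/3 = 16/3 + O + u)
445/(-195) - 474/C(12, 16) = 445/(-195) - 474/(16/3 + 12 + 16) = 445*(-1/195) - 474/100/3 = -89/39 - 474*3/100 = -89/39 - 711/50 = -32179/1950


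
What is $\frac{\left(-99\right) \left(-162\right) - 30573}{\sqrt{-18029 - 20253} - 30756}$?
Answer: $\frac{223519230}{472984909} + \frac{14535 i \sqrt{38282}}{945969818} \approx 0.47257 + 0.0030063 i$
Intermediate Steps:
$\frac{\left(-99\right) \left(-162\right) - 30573}{\sqrt{-18029 - 20253} - 30756} = \frac{16038 - 30573}{\sqrt{-38282} - 30756} = - \frac{14535}{i \sqrt{38282} - 30756} = - \frac{14535}{-30756 + i \sqrt{38282}}$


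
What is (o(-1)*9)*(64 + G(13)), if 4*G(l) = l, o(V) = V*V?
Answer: 2421/4 ≈ 605.25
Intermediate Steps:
o(V) = V**2
G(l) = l/4
(o(-1)*9)*(64 + G(13)) = ((-1)**2*9)*(64 + (1/4)*13) = (1*9)*(64 + 13/4) = 9*(269/4) = 2421/4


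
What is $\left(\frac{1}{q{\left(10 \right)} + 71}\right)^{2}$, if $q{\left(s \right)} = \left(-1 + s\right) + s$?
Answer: $\frac{1}{8100} \approx 0.00012346$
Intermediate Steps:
$q{\left(s \right)} = -1 + 2 s$
$\left(\frac{1}{q{\left(10 \right)} + 71}\right)^{2} = \left(\frac{1}{\left(-1 + 2 \cdot 10\right) + 71}\right)^{2} = \left(\frac{1}{\left(-1 + 20\right) + 71}\right)^{2} = \left(\frac{1}{19 + 71}\right)^{2} = \left(\frac{1}{90}\right)^{2} = \frac{1}{8100}$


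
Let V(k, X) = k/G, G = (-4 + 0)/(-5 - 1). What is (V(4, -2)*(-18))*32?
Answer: -3456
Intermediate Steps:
G = ⅔ (G = -4/(-6) = -4*(-⅙) = ⅔ ≈ 0.66667)
V(k, X) = 3*k/2 (V(k, X) = k/(⅔) = k*(3/2) = 3*k/2)
(V(4, -2)*(-18))*32 = (((3/2)*4)*(-18))*32 = (6*(-18))*32 = -108*32 = -3456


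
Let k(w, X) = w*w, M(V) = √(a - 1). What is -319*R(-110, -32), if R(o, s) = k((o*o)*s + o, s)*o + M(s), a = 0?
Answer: 5263817076749000 - 319*I ≈ 5.2638e+15 - 319.0*I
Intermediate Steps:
M(V) = I (M(V) = √(0 - 1) = √(-1) = I)
k(w, X) = w²
R(o, s) = I + o*(o + s*o²)² (R(o, s) = ((o*o)*s + o)²*o + I = (o²*s + o)²*o + I = (s*o² + o)²*o + I = (o + s*o²)²*o + I = o*(o + s*o²)² + I = I + o*(o + s*o²)²)
-319*R(-110, -32) = -319*(I + (-110)³*(1 - 110*(-32))²) = -319*(I - 1331000*(1 + 3520)²) = -319*(I - 1331000*3521²) = -319*(I - 1331000*12397441) = -319*(I - 16500993971000) = -319*(-16500993971000 + I) = 5263817076749000 - 319*I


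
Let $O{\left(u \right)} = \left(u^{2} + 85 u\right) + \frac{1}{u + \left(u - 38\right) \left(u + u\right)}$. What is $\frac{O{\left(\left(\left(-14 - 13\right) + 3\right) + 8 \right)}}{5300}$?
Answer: $- \frac{1890047}{9073600} \approx -0.2083$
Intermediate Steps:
$O{\left(u \right)} = u^{2} + \frac{1}{u + 2 u \left(-38 + u\right)} + 85 u$ ($O{\left(u \right)} = \left(u^{2} + 85 u\right) + \frac{1}{u + \left(-38 + u\right) 2 u} = \left(u^{2} + 85 u\right) + \frac{1}{u + 2 u \left(-38 + u\right)} = u^{2} + \frac{1}{u + 2 u \left(-38 + u\right)} + 85 u$)
$\frac{O{\left(\left(\left(-14 - 13\right) + 3\right) + 8 \right)}}{5300} = \frac{\frac{1}{\left(\left(-14 - 13\right) + 3\right) + 8} \frac{1}{-75 + 2 \left(\left(\left(-14 - 13\right) + 3\right) + 8\right)} \left(1 - 6375 \left(\left(\left(-14 - 13\right) + 3\right) + 8\right)^{2} + 2 \left(\left(\left(-14 - 13\right) + 3\right) + 8\right)^{4} + 95 \left(\left(\left(-14 - 13\right) + 3\right) + 8\right)^{3}\right)}{5300} = \frac{1 - 6375 \left(\left(-27 + 3\right) + 8\right)^{2} + 2 \left(\left(-27 + 3\right) + 8\right)^{4} + 95 \left(\left(-27 + 3\right) + 8\right)^{3}}{\left(\left(-27 + 3\right) + 8\right) \left(-75 + 2 \left(\left(-27 + 3\right) + 8\right)\right)} \frac{1}{5300} = \frac{1 - 6375 \left(-24 + 8\right)^{2} + 2 \left(-24 + 8\right)^{4} + 95 \left(-24 + 8\right)^{3}}{\left(-24 + 8\right) \left(-75 + 2 \left(-24 + 8\right)\right)} \frac{1}{5300} = \frac{1 - 6375 \left(-16\right)^{2} + 2 \left(-16\right)^{4} + 95 \left(-16\right)^{3}}{\left(-16\right) \left(-75 + 2 \left(-16\right)\right)} \frac{1}{5300} = - \frac{1 - 1632000 + 2 \cdot 65536 + 95 \left(-4096\right)}{16 \left(-75 - 32\right)} \frac{1}{5300} = - \frac{1 - 1632000 + 131072 - 389120}{16 \left(-107\right)} \frac{1}{5300} = \left(- \frac{1}{16}\right) \left(- \frac{1}{107}\right) \left(-1890047\right) \frac{1}{5300} = \left(- \frac{1890047}{1712}\right) \frac{1}{5300} = - \frac{1890047}{9073600}$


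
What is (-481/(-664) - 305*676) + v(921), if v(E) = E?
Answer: -136291495/664 ≈ -2.0526e+5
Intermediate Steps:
(-481/(-664) - 305*676) + v(921) = (-481/(-664) - 305*676) + 921 = (-481*(-1/664) - 206180) + 921 = (481/664 - 206180) + 921 = -136903039/664 + 921 = -136291495/664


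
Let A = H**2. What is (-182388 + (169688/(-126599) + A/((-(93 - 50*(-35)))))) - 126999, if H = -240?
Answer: -72194385147743/233321957 ≈ -3.0942e+5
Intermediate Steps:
A = 57600 (A = (-240)**2 = 57600)
(-182388 + (169688/(-126599) + A/((-(93 - 50*(-35)))))) - 126999 = (-182388 + (169688/(-126599) + 57600/((-(93 - 50*(-35)))))) - 126999 = (-182388 + (169688*(-1/126599) + 57600/((-(93 + 1750))))) - 126999 = (-182388 + (-169688/126599 + 57600/((-1*1843)))) - 126999 = (-182388 + (-169688/126599 + 57600/(-1843))) - 126999 = (-182388 + (-169688/126599 + 57600*(-1/1843))) - 126999 = (-182388 + (-169688/126599 - 57600/1843)) - 126999 = (-182388 - 7604837384/233321957) - 126999 = -42562729930700/233321957 - 126999 = -72194385147743/233321957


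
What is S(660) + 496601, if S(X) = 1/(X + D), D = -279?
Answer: 189204982/381 ≈ 4.9660e+5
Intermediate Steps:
S(X) = 1/(-279 + X) (S(X) = 1/(X - 279) = 1/(-279 + X))
S(660) + 496601 = 1/(-279 + 660) + 496601 = 1/381 + 496601 = 189204982/381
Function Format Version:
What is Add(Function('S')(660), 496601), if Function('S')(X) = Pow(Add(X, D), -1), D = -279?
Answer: Rational(189204982, 381) ≈ 4.9660e+5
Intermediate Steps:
Function('S')(X) = Pow(Add(-279, X), -1) (Function('S')(X) = Pow(Add(X, -279), -1) = Pow(Add(-279, X), -1))
Add(Function('S')(660), 496601) = Add(Pow(Add(-279, 660), -1), 496601) = Add(Pow(381, -1), 496601) = Add(Rational(1, 381), 496601) = Rational(189204982, 381)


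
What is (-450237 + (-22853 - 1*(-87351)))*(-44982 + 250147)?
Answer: -79140141935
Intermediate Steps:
(-450237 + (-22853 - 1*(-87351)))*(-44982 + 250147) = (-450237 + (-22853 + 87351))*205165 = (-450237 + 64498)*205165 = -385739*205165 = -79140141935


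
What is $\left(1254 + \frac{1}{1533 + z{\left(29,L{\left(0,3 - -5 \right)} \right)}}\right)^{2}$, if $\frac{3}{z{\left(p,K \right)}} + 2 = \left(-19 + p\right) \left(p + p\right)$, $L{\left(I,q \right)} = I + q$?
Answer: $\frac{1234634624111370496}{785132449929} \approx 1.5725 \cdot 10^{6}$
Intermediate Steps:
$z{\left(p,K \right)} = \frac{3}{-2 + 2 p \left(-19 + p\right)}$ ($z{\left(p,K \right)} = \frac{3}{-2 + \left(-19 + p\right) \left(p + p\right)} = \frac{3}{-2 + \left(-19 + p\right) 2 p} = \frac{3}{-2 + 2 p \left(-19 + p\right)}$)
$\left(1254 + \frac{1}{1533 + z{\left(29,L{\left(0,3 - -5 \right)} \right)}}\right)^{2} = \left(1254 + \frac{1}{1533 + \frac{3}{2 \left(-1 + 29^{2} - 551\right)}}\right)^{2} = \left(1254 + \frac{1}{1533 + \frac{3}{2 \left(-1 + 841 - 551\right)}}\right)^{2} = \left(1254 + \frac{1}{1533 + \frac{3}{2 \cdot 289}}\right)^{2} = \left(1254 + \frac{1}{1533 + \frac{3}{2} \cdot \frac{1}{289}}\right)^{2} = \left(1254 + \frac{1}{1533 + \frac{3}{578}}\right)^{2} = \left(1254 + \frac{1}{\frac{886077}{578}}\right)^{2} = \left(1254 + \frac{578}{886077}\right)^{2} = \left(\frac{1111141136}{886077}\right)^{2} = \frac{1234634624111370496}{785132449929}$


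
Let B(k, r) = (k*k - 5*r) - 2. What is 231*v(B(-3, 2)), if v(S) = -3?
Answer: -693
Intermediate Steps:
B(k, r) = -2 + k² - 5*r (B(k, r) = (k² - 5*r) - 2 = -2 + k² - 5*r)
231*v(B(-3, 2)) = 231*(-3) = -693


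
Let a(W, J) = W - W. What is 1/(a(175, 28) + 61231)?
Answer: 1/61231 ≈ 1.6332e-5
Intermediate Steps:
a(W, J) = 0
1/(a(175, 28) + 61231) = 1/(0 + 61231) = 1/61231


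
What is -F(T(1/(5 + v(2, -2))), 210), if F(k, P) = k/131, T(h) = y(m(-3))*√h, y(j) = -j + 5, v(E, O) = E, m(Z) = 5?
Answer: 0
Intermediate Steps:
y(j) = 5 - j
T(h) = 0 (T(h) = (5 - 1*5)*√h = (5 - 5)*√h = 0*√h = 0)
F(k, P) = k/131 (F(k, P) = k*(1/131) = k/131)
-F(T(1/(5 + v(2, -2))), 210) = -0/131 = -1*0 = 0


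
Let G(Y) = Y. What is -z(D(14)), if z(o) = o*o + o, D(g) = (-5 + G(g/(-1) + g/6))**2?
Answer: -6272500/81 ≈ -77438.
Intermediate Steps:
D(g) = (-5 - 5*g/6)**2 (D(g) = (-5 + (g/(-1) + g/6))**2 = (-5 + (g*(-1) + g*(1/6)))**2 = (-5 + (-g + g/6))**2 = (-5 - 5*g/6)**2)
z(o) = o + o**2 (z(o) = o**2 + o = o + o**2)
-z(D(14)) = -25*(6 + 14)**2/36*(1 + 25*(6 + 14)**2/36) = -(25/36)*20**2*(1 + (25/36)*20**2) = -(25/36)*400*(1 + (25/36)*400) = -2500*(1 + 2500/9)/9 = -2500*2509/(9*9) = -1*6272500/81 = -6272500/81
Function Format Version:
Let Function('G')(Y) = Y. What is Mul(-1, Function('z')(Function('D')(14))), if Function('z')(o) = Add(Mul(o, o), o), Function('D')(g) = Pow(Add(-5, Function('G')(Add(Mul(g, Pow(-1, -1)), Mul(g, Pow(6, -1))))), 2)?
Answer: Rational(-6272500, 81) ≈ -77438.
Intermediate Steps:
Function('D')(g) = Pow(Add(-5, Mul(Rational(-5, 6), g)), 2) (Function('D')(g) = Pow(Add(-5, Add(Mul(g, Pow(-1, -1)), Mul(g, Pow(6, -1)))), 2) = Pow(Add(-5, Add(Mul(g, -1), Mul(g, Rational(1, 6)))), 2) = Pow(Add(-5, Add(Mul(-1, g), Mul(Rational(1, 6), g))), 2) = Pow(Add(-5, Mul(Rational(-5, 6), g)), 2))
Function('z')(o) = Add(o, Pow(o, 2)) (Function('z')(o) = Add(Pow(o, 2), o) = Add(o, Pow(o, 2)))
Mul(-1, Function('z')(Function('D')(14))) = Mul(-1, Mul(Mul(Rational(25, 36), Pow(Add(6, 14), 2)), Add(1, Mul(Rational(25, 36), Pow(Add(6, 14), 2))))) = Mul(-1, Mul(Mul(Rational(25, 36), Pow(20, 2)), Add(1, Mul(Rational(25, 36), Pow(20, 2))))) = Mul(-1, Mul(Mul(Rational(25, 36), 400), Add(1, Mul(Rational(25, 36), 400)))) = Mul(-1, Mul(Rational(2500, 9), Add(1, Rational(2500, 9)))) = Mul(-1, Mul(Rational(2500, 9), Rational(2509, 9))) = Mul(-1, Rational(6272500, 81)) = Rational(-6272500, 81)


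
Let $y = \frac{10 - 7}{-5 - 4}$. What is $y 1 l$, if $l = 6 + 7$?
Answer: $- \frac{13}{3} \approx -4.3333$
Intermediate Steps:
$y = - \frac{1}{3}$ ($y = \frac{3}{-9} = 3 \left(- \frac{1}{9}\right) = - \frac{1}{3} \approx -0.33333$)
$l = 13$
$y 1 l = \left(- \frac{1}{3}\right) 1 \cdot 13 = \left(- \frac{1}{3}\right) 13 = - \frac{13}{3}$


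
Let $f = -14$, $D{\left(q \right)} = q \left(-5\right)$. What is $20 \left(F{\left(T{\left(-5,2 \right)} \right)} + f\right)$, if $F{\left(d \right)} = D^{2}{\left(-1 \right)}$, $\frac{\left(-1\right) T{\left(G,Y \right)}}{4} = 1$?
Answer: $220$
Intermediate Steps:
$T{\left(G,Y \right)} = -4$ ($T{\left(G,Y \right)} = \left(-4\right) 1 = -4$)
$D{\left(q \right)} = - 5 q$
$F{\left(d \right)} = 25$ ($F{\left(d \right)} = \left(\left(-5\right) \left(-1\right)\right)^{2} = 5^{2} = 25$)
$20 \left(F{\left(T{\left(-5,2 \right)} \right)} + f\right) = 20 \left(25 - 14\right) = 20 \cdot 11 = 220$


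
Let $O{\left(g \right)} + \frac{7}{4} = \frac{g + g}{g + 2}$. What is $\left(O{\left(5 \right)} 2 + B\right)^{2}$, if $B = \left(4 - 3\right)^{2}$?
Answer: $\frac{25}{196} \approx 0.12755$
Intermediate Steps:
$B = 1$ ($B = 1^{2} = 1$)
$O{\left(g \right)} = - \frac{7}{4} + \frac{2 g}{2 + g}$ ($O{\left(g \right)} = - \frac{7}{4} + \frac{g + g}{g + 2} = - \frac{7}{4} + \frac{2 g}{2 + g}$)
$\left(O{\left(5 \right)} 2 + B\right)^{2} = \left(\frac{-14 + 5}{4 \left(2 + 5\right)} 2 + 1\right)^{2} = \left(\frac{1}{4} \cdot \frac{1}{7} \left(-9\right) 2 + 1\right)^{2} = \left(\left(- \frac{9}{28}\right) 2 + 1\right)^{2} = \left(- \frac{9}{14} + 1\right)^{2} = \left(\frac{5}{14}\right)^{2} = \frac{25}{196}$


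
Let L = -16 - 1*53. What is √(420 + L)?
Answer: 3*√39 ≈ 18.735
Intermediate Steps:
L = -69 (L = -16 - 53 = -69)
√(420 + L) = √(420 - 69) = √351 = 3*√39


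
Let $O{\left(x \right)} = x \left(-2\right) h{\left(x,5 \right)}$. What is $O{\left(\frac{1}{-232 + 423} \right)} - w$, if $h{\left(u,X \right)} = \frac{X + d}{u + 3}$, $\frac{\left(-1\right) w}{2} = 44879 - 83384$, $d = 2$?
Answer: $- \frac{3157411}{41} \approx -77010.0$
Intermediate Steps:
$w = 77010$ ($w = - 2 \left(44879 - 83384\right) = \left(-2\right) \left(-38505\right) = 77010$)
$h{\left(u,X \right)} = \frac{2 + X}{3 + u}$ ($h{\left(u,X \right)} = \frac{X + 2}{u + 3} = \frac{2 + X}{3 + u}$)
$O{\left(x \right)} = - \frac{14 x}{3 + x}$ ($O{\left(x \right)} = x \left(-2\right) \frac{2 + 5}{3 + x} = - 2 x \frac{1}{3 + x} 7 = - 2 x \frac{7}{3 + x} = - \frac{14 x}{3 + x}$)
$O{\left(\frac{1}{-232 + 423} \right)} - w = - \frac{14}{\left(-232 + 423\right) \left(3 + \frac{1}{-232 + 423}\right)} - 77010 = - \frac{14}{191 \left(3 + \frac{1}{191}\right)} - 77010 = \left(-14\right) \frac{1}{191} \frac{1}{3 + \frac{1}{191}} - 77010 = \left(-14\right) \frac{1}{191} \frac{1}{\frac{574}{191}} - 77010 = \left(-14\right) \frac{1}{191} \cdot \frac{191}{574} - 77010 = - \frac{1}{41} - 77010 = - \frac{3157411}{41}$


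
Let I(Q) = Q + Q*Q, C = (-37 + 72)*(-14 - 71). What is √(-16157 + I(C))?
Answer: 3*√981277 ≈ 2971.8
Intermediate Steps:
C = -2975 (C = 35*(-85) = -2975)
I(Q) = Q + Q²
√(-16157 + I(C)) = √(-16157 - 2975*(1 - 2975)) = √(-16157 - 2975*(-2974)) = √(-16157 + 8847650) = √8831493 = 3*√981277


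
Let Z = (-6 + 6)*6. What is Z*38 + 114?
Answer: 114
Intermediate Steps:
Z = 0 (Z = 0*6 = 0)
Z*38 + 114 = 0*38 + 114 = 0 + 114 = 114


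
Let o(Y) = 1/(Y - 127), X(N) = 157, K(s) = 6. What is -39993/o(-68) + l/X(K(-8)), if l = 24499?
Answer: 1224410194/157 ≈ 7.7988e+6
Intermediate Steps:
o(Y) = 1/(-127 + Y)
-39993/o(-68) + l/X(K(-8)) = -39993/(1/(-127 - 68)) + 24499/157 = -39993/(1/(-195)) + 24499*(1/157) = -39993/(-1/195) + 24499/157 = -39993*(-195) + 24499/157 = 7798635 + 24499/157 = 1224410194/157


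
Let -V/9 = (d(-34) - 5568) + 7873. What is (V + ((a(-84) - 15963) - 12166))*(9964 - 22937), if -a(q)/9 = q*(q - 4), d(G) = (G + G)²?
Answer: 2036994514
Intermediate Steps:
d(G) = 4*G² (d(G) = (2*G)² = 4*G²)
a(q) = -9*q*(-4 + q) (a(q) = -9*q*(q - 4) = -9*q*(-4 + q))
V = -62361 (V = -9*((4*(-34)² - 5568) + 7873) = -9*((4*1156 - 5568) + 7873) = -9*((4624 - 5568) + 7873) = -9*(-944 + 7873) = -9*6929 = -62361)
(V + ((a(-84) - 15963) - 12166))*(9964 - 22937) = (-62361 + ((9*(-84)*(4 - 1*(-84)) - 15963) - 12166))*(9964 - 22937) = (-62361 + ((9*(-84)*(4 + 84) - 15963) - 12166))*(-12973) = (-62361 + ((9*(-84)*88 - 15963) - 12166))*(-12973) = (-62361 + ((-66528 - 15963) - 12166))*(-12973) = (-62361 + (-82491 - 12166))*(-12973) = (-62361 - 94657)*(-12973) = -157018*(-12973) = 2036994514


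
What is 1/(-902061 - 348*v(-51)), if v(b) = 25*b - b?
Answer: -1/476109 ≈ -2.1004e-6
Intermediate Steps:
v(b) = 24*b
1/(-902061 - 348*v(-51)) = 1/(-902061 - 8352*(-51)) = 1/(-902061 - 348*(-1224)) = 1/(-902061 + 425952) = 1/(-476109) = -1/476109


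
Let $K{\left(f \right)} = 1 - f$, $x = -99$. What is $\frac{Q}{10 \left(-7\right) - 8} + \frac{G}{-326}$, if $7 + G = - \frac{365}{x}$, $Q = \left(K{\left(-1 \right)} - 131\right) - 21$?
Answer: $\frac{405557}{209781} \approx 1.9332$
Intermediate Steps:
$Q = -150$ ($Q = \left(\left(1 - -1\right) - 131\right) - 21 = \left(\left(1 + 1\right) - 131\right) - 21 = \left(2 - 131\right) - 21 = -129 - 21 = -150$)
$G = - \frac{328}{99}$ ($G = -7 - \frac{365}{-99} = -7 - - \frac{365}{99} = -7 + \frac{365}{99} = - \frac{328}{99} \approx -3.3131$)
$\frac{Q}{10 \left(-7\right) - 8} + \frac{G}{-326} = - \frac{150}{10 \left(-7\right) - 8} - \frac{328}{99 \left(-326\right)} = - \frac{150}{-70 - 8} - - \frac{164}{16137} = - \frac{150}{-78} + \frac{164}{16137} = \left(-150\right) \left(- \frac{1}{78}\right) + \frac{164}{16137} = \frac{25}{13} + \frac{164}{16137} = \frac{405557}{209781}$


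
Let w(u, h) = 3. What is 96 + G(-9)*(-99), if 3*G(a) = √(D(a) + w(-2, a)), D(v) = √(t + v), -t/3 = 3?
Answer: 96 - 33*√(3 + 3*I*√2) ≈ 29.196 - 34.58*I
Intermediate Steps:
t = -9 (t = -3*3 = -9)
D(v) = √(-9 + v)
G(a) = √(3 + √(-9 + a))/3 (G(a) = √(√(-9 + a) + 3)/3 = √(3 + √(-9 + a))/3)
96 + G(-9)*(-99) = 96 + (√(3 + √(-9 - 9))/3)*(-99) = 96 + (√(3 + √(-18))/3)*(-99) = 96 + (√(3 + 3*I*√2)/3)*(-99) = 96 - 33*√(3 + 3*I*√2)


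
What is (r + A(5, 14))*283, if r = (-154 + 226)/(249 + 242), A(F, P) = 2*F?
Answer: 1409906/491 ≈ 2871.5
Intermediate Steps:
r = 72/491 ≈ 0.14664
(r + A(5, 14))*283 = (72/491 + 2*5)*283 = (72/491 + 10)*283 = (4982/491)*283 = 1409906/491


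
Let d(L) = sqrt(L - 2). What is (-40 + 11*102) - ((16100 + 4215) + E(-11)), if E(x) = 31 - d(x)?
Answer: -19264 + I*sqrt(13) ≈ -19264.0 + 3.6056*I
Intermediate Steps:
d(L) = sqrt(-2 + L)
E(x) = 31 - sqrt(-2 + x)
(-40 + 11*102) - ((16100 + 4215) + E(-11)) = (-40 + 11*102) - ((16100 + 4215) + (31 - sqrt(-2 - 11))) = (-40 + 1122) - (20315 + (31 - sqrt(-13))) = 1082 - (20315 + (31 - I*sqrt(13))) = 1082 - (20346 - I*sqrt(13)) = 1082 + (-20346 + I*sqrt(13)) = -19264 + I*sqrt(13)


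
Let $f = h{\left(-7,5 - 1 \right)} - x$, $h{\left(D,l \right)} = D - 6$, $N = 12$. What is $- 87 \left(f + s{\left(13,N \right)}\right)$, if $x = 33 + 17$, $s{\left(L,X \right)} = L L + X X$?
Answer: $-21750$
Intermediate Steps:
$s{\left(L,X \right)} = L^{2} + X^{2}$
$x = 50$
$h{\left(D,l \right)} = -6 + D$
$f = -63$ ($f = \left(-6 - 7\right) - 50 = -13 - 50 = -63$)
$- 87 \left(f + s{\left(13,N \right)}\right) = - 87 \left(-63 + \left(13^{2} + 12^{2}\right)\right) = - 87 \left(-63 + \left(169 + 144\right)\right) = - 87 \left(-63 + 313\right) = \left(-87\right) 250 = -21750$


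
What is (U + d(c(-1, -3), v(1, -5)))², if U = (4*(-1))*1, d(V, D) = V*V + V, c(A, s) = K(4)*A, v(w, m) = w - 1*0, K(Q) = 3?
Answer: 4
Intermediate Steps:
v(w, m) = w (v(w, m) = w + 0 = w)
c(A, s) = 3*A
d(V, D) = V + V² (d(V, D) = V² + V = V + V²)
U = -4 (U = -4*1 = -4)
(U + d(c(-1, -3), v(1, -5)))² = (-4 + (3*(-1))*(1 + 3*(-1)))² = (-4 - 3*(1 - 3))² = (-4 - 3*(-2))² = (-4 + 6)² = 2² = 4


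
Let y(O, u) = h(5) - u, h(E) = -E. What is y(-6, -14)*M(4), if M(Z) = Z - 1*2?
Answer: 18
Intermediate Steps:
y(O, u) = -5 - u (y(O, u) = -1*5 - u = -5 - u)
M(Z) = -2 + Z (M(Z) = Z - 2 = -2 + Z)
y(-6, -14)*M(4) = (-5 - 1*(-14))*(-2 + 4) = (-5 + 14)*2 = 9*2 = 18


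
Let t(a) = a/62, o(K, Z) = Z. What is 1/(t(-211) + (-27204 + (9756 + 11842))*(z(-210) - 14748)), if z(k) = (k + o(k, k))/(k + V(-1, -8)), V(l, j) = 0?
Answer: 62/5125296501 ≈ 1.2097e-8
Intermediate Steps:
t(a) = a/62 (t(a) = a*(1/62) = a/62)
z(k) = 2 (z(k) = (k + k)/(k + 0) = (2*k)/k = 2)
1/(t(-211) + (-27204 + (9756 + 11842))*(z(-210) - 14748)) = 1/((1/62)*(-211) + (-27204 + (9756 + 11842))*(2 - 14748)) = 1/(-211/62 + (-27204 + 21598)*(-14746)) = 1/(-211/62 - 5606*(-14746)) = 1/(-211/62 + 82666076) = 1/(5125296501/62) = 62/5125296501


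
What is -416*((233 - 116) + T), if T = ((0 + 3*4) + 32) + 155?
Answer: -131456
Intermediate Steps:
T = 199 (T = ((0 + 12) + 32) + 155 = (12 + 32) + 155 = 44 + 155 = 199)
-416*((233 - 116) + T) = -416*((233 - 116) + 199) = -416*(117 + 199) = -416*316 = -131456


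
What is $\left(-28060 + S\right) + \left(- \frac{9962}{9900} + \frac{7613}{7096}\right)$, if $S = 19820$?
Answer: $- \frac{144714654413}{17562600} \approx -8239.9$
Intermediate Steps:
$\left(-28060 + S\right) + \left(- \frac{9962}{9900} + \frac{7613}{7096}\right) = \left(-28060 + 19820\right) + \left(- \frac{9962}{9900} + \frac{7613}{7096}\right) = -8240 + \left(\left(-9962\right) \frac{1}{9900} + 7613 \cdot \frac{1}{7096}\right) = -8240 + \left(- \frac{4981}{4950} + \frac{7613}{7096}\right) = -8240 + \frac{1169587}{17562600} = - \frac{144714654413}{17562600}$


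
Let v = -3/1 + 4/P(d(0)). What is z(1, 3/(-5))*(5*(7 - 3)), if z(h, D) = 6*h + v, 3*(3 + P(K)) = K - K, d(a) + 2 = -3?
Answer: 100/3 ≈ 33.333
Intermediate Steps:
d(a) = -5 (d(a) = -2 - 3 = -5)
P(K) = -3 (P(K) = -3 + (K - K)/3 = -3 + (⅓)*0 = -3 + 0 = -3)
v = -13/3 (v = -3/1 + 4/(-3) = -3*1 + 4*(-⅓) = -3 - 4/3 = -13/3 ≈ -4.3333)
z(h, D) = -13/3 + 6*h (z(h, D) = 6*h - 13/3 = -13/3 + 6*h)
z(1, 3/(-5))*(5*(7 - 3)) = (-13/3 + 6*1)*(5*(7 - 3)) = (-13/3 + 6)*(5*4) = (5/3)*20 = 100/3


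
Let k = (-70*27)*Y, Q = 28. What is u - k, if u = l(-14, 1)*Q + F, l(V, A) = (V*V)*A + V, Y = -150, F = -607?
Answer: -279011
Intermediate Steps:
l(V, A) = V + A*V² (l(V, A) = V²*A + V = A*V² + V = V + A*V²)
u = 4489 (u = -14*(1 + 1*(-14))*28 - 607 = -14*(1 - 14)*28 - 607 = -14*(-13)*28 - 607 = 182*28 - 607 = 5096 - 607 = 4489)
k = 283500 (k = -70*27*(-150) = -1890*(-150) = 283500)
u - k = 4489 - 1*283500 = 4489 - 283500 = -279011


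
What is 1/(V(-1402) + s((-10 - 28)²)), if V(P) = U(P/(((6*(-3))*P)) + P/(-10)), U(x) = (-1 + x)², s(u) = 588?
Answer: 8100/161588329 ≈ 5.0127e-5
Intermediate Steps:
V(P) = (-19/18 - P/10)² (V(P) = (-1 + (P/(((6*(-3))*P)) + P/(-10)))² = (-1 + (P/((-18*P)) + P*(-⅒)))² = (-1 + (P*(-1/(18*P)) - P/10))² = (-1 + (-1/18 - P/10))² = (-19/18 - P/10)²)
1/(V(-1402) + s((-10 - 28)²)) = 1/((95 + 9*(-1402))²/8100 + 588) = 1/((95 - 12618)²/8100 + 588) = 1/((1/8100)*(-12523)² + 588) = 1/((1/8100)*156825529 + 588) = 1/(156825529/8100 + 588) = 1/(161588329/8100) = 8100/161588329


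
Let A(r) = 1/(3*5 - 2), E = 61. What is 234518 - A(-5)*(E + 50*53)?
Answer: 3046023/13 ≈ 2.3431e+5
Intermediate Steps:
A(r) = 1/13 (A(r) = 1/(15 - 2) = 1/13)
234518 - A(-5)*(E + 50*53) = 234518 - (61 + 50*53)/13 = 234518 - (61 + 2650)/13 = 234518 - 2711/13 = 3046023/13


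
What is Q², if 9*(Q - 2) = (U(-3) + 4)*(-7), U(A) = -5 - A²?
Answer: 7744/81 ≈ 95.605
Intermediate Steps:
Q = 88/9 (Q = 2 + (((-5 - 1*(-3)²) + 4)*(-7))/9 = 2 + (((-5 - 1*9) + 4)*(-7))/9 = 2 + (((-5 - 9) + 4)*(-7))/9 = 2 + ((-14 + 4)*(-7))/9 = 2 + (-10*(-7))/9 = 2 + (⅑)*70 = 2 + 70/9 = 88/9 ≈ 9.7778)
Q² = (88/9)² = 7744/81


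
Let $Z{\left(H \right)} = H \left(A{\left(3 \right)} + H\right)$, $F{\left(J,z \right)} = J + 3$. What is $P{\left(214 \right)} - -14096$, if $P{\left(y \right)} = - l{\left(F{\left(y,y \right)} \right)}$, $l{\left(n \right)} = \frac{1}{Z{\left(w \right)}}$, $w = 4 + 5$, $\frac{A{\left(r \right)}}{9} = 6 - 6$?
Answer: $\frac{1141775}{81} \approx 14096.0$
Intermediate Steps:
$A{\left(r \right)} = 0$ ($A{\left(r \right)} = 9 \left(6 - 6\right) = 9 \cdot 0 = 0$)
$w = 9$
$F{\left(J,z \right)} = 3 + J$
$Z{\left(H \right)} = H^{2}$ ($Z{\left(H \right)} = H \left(0 + H\right) = H H = H^{2}$)
$l{\left(n \right)} = \frac{1}{81}$ ($l{\left(n \right)} = \frac{1}{9^{2}} = \frac{1}{81}$)
$P{\left(y \right)} = - \frac{1}{81}$ ($P{\left(y \right)} = \left(-1\right) \frac{1}{81} = - \frac{1}{81}$)
$P{\left(214 \right)} - -14096 = - \frac{1}{81} - -14096 = - \frac{1}{81} + 14096 = \frac{1141775}{81}$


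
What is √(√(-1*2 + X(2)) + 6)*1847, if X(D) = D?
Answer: 1847*√6 ≈ 4524.2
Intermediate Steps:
√(√(-1*2 + X(2)) + 6)*1847 = √(√(-1*2 + 2) + 6)*1847 = √(√(-2 + 2) + 6)*1847 = √(√0 + 6)*1847 = √(0 + 6)*1847 = √6*1847 = 1847*√6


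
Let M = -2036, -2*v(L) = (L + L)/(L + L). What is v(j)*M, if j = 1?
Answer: 1018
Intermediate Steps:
v(L) = -½ (v(L) = -(L + L)/(2*(L + L)) = -2*L/(2*(2*L)) = -2*L*1/(2*L)/2 = -½*1 = -½)
v(j)*M = -½*(-2036) = 1018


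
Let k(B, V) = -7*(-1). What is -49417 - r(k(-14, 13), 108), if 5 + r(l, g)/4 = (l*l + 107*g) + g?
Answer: -96249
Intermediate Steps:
k(B, V) = 7
r(l, g) = -20 + 4*l² + 432*g (r(l, g) = -20 + 4*((l*l + 107*g) + g) = -20 + 4*((l² + 107*g) + g) = -20 + 4*(l² + 108*g) = -20 + (4*l² + 432*g) = -20 + 4*l² + 432*g)
-49417 - r(k(-14, 13), 108) = -49417 - (-20 + 4*7² + 432*108) = -49417 - (-20 + 4*49 + 46656) = -49417 - (-20 + 196 + 46656) = -49417 - 1*46832 = -49417 - 46832 = -96249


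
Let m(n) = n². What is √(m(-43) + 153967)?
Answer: 2*√38954 ≈ 394.74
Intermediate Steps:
√(m(-43) + 153967) = √((-43)² + 153967) = √(1849 + 153967) = √155816 = 2*√38954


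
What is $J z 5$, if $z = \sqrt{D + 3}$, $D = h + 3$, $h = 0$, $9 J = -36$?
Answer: $- 20 \sqrt{6} \approx -48.99$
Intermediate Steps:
$J = -4$ ($J = \frac{1}{9} \left(-36\right) = -4$)
$D = 3$ ($D = 0 + 3 = 3$)
$z = \sqrt{6}$ ($z = \sqrt{3 + 3} = \sqrt{6} \approx 2.4495$)
$J z 5 = - 4 \sqrt{6} \cdot 5 = - 4 \cdot 5 \sqrt{6} = - 20 \sqrt{6}$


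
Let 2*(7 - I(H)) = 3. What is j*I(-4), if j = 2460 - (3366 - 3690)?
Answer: 15312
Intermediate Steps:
I(H) = 11/2 (I(H) = 7 - 1/2*3 = 7 - 3/2 = 11/2)
j = 2784 (j = 2460 - 1*(-324) = 2460 + 324 = 2784)
j*I(-4) = 2784*(11/2) = 15312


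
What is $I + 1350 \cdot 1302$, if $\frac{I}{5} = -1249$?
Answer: $1751455$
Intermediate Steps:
$I = -6245$ ($I = 5 \left(-1249\right) = -6245$)
$I + 1350 \cdot 1302 = -6245 + 1350 \cdot 1302 = -6245 + 1757700 = 1751455$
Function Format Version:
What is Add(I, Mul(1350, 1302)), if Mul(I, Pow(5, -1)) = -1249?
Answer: 1751455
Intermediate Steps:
I = -6245 (I = Mul(5, -1249) = -6245)
Add(I, Mul(1350, 1302)) = Add(-6245, Mul(1350, 1302)) = Add(-6245, 1757700) = 1751455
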